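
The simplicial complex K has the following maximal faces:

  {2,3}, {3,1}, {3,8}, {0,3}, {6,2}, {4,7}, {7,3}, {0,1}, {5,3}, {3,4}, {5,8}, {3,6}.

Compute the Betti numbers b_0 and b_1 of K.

b_0 = 1, b_1 = 4.

Order the vertices as 0 < 1 < 2 < 3 < 4 < 5 < 6 < 7 < 8. Listing each simplex with vertices in this order, K has dimension 1 with simplices:

  0-simplices (9): [0], [1], [2], [3], [4], [5], [6], [7], [8]
  1-simplices (12): [0,1], [0,3], [1,3], [2,3], [2,6], [3,4], [3,5], [3,6], [3,7], [3,8], [4,7], [5,8]

giving chain groups C_0 ≅ Z^9, C_1 ≅ Z^12.

∂_1: C_1 → C_0 maps an edge to its endpoints' difference, ∂[p,q] = q − p.
As a 9×12 matrix over Z this has rank 8, with invariant factors (1,1,1,1,1,1,1,1).

Computing H_k = (kernel of ∂_k) / (image of ∂_{k+1}):

  H_0: rank C_0 − rank ∂_1 = 9 − 8 = 1, and the invariant factors of ∂_1 are all 1, so H_0 = Z.
  H_1: rank ker ∂_1 − rank ∂_2 = (12 − 8) − 0 = 4, and there is no ∂_2, so H_1 = Z^4.

(K is a triangulation of a wedge of 4 circles.)

Hence the Betti numbers are b_0 = 1, b_1 = 4.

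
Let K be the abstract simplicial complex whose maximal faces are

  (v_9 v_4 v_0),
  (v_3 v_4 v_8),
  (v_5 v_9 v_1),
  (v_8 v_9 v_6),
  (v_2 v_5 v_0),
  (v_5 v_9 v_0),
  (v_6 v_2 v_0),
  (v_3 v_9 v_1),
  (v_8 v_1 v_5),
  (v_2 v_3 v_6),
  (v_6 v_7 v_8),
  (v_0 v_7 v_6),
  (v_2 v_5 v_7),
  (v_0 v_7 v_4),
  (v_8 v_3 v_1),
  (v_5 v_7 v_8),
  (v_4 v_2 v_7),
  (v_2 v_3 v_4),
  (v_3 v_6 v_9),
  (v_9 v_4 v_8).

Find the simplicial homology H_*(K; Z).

Order the vertices as v_0 < v_1 < v_2 < v_3 < v_4 < v_5 < v_6 < v_7 < v_8 < v_9. Listing each simplex with vertices in this order, K has dimension 2 with simplices:

  0-simplices (10): [v_0], [v_1], [v_2], [v_3], [v_4], [v_5], [v_6], [v_7], [v_8], [v_9]
  1-simplices (30): (30 of them)
  2-simplices (20): (20 of them)

Hence C_0 ≅ Z^10, C_1 ≅ Z^30, C_2 ≅ Z^20.

Boundary ∂_1: C_1 → C_0 maps an edge to its endpoints' difference, ∂[p,q] = q − p.
As a 10×30 matrix over Z this has rank 9, with invariant factors (1,1,1,1,1,1,1,1,1).

∂_2: C_2 → C_1 acts by ∂[p,q,r] = [q,r] − [p,r] + [p,q]. For instance
  ∂[v_3,v_6,v_9] = [v_6,v_9] − [v_3,v_9] + [v_3,v_6],
  ∂[v_0,v_4,v_9] = [v_4,v_9] − [v_0,v_9] + [v_0,v_4].
This gives a 30×20 integer matrix of rank 20; reducing to Smith normal form yields diagonal entries (1,1,1,1,1,1,1,1,1,1,1,1,1,1,1,1,1,1,1,2).

Reading off H_k = ker ∂_k / im ∂_{k+1}:

  H_0: rank C_0 − rank ∂_1 = 10 − 9 = 1, and the invariant factors of ∂_1 are all 1, so H_0 ≅ Z.
  H_1: rank ker ∂_1 − rank ∂_2 = (30 − 9) − 20 = 1, and ∂_2 has invariant factor 2 > 1, so H_1 ≅ Z ⊕ Z/2Z.
  H_2: rank ker ∂_2 − rank ∂_3 = (20 − 20) − 0 = 0, and there is no ∂_3, so H_2 ≅ 0.

As a check, the Euler characteristic is 10 − 30 + 20 = 0, which agrees with 1 − 1 + 0 = 0.

H_0 ≅ Z,  H_1 ≅ Z ⊕ Z/2Z,  H_2 = 0.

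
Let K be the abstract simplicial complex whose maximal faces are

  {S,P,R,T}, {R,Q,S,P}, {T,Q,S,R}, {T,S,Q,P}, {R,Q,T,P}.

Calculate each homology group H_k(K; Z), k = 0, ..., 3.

H_0 ≅ Z,  H_1 = 0,  H_2 = 0,  H_3 ≅ Z.

Order the vertices as P < Q < R < S < T. Listing each simplex with vertices in this order, K has dimension 3 with simplices:

  0-simplices (5): P, Q, R, S, T
  1-simplices (10): PQ, PR, PS, PT, QR, QS, QT, RS, RT, ST
  2-simplices (10): PQR, PQS, PQT, PRS, PRT, PST, QRS, QRT, QST, RST
  3-simplices (5): PQRS, PQRT, PQST, PRST, QRST

giving chain groups C_0 ≅ Z^5, C_1 ≅ Z^10, C_2 ≅ Z^10, C_3 ≅ Z^5.

Boundary ∂_1: C_1 → C_0 sends each edge [p,q] (with p < q) to q − p.
This gives a 5×10 integer matrix of rank 4; reducing to Smith normal form yields diagonal entries (1,1,1,1).

The boundary map ∂_2: C_2 → C_1 sends each 2-simplex [p,q,r] to [q,r] − [p,r] + [p,q]. For instance
  ∂QRT = RT − QT + QR,
  ∂PQR = QR − PR + PQ.
The resulting 10×10 matrix has rank 6, and its Smith normal form has invariant factors (1,1,1,1,1,1).

Boundary ∂_3: C_3 → C_2 sends each 3-simplex σ to the alternating sum Σ_i (−1)^i (σ with its i-th vertex removed). For instance
  ∂QRST = RST − QST + QRT − QRS,
  ∂PQST = QST − PST + PQT − PQS.
The resulting 10×5 matrix has rank 4, and its Smith normal form has invariant factors (1,1,1,1).

Reading off H_k = ker ∂_k / im ∂_{k+1}:

  H_0: rank C_0 − rank ∂_1 = 5 − 4 = 1, and the invariant factors of ∂_1 are all 1, so H_0 ≅ Z.
  H_1: rank ker ∂_1 − rank ∂_2 = (10 − 4) − 6 = 0, and the invariant factors of ∂_2 are all 1, so H_1 ≅ 0.
  H_2: rank ker ∂_2 − rank ∂_3 = (10 − 6) − 4 = 0, and the invariant factors of ∂_3 are all 1, so H_2 ≅ 0.
  H_3: rank ker ∂_3 − rank ∂_4 = (5 − 4) − 0 = 1, and there is no ∂_4, so H_3 ≅ Z.

As a check, the Euler characteristic is 5 − 10 + 10 − 5 = 0, which agrees with 1 − 0 + 0 − 1 = 0.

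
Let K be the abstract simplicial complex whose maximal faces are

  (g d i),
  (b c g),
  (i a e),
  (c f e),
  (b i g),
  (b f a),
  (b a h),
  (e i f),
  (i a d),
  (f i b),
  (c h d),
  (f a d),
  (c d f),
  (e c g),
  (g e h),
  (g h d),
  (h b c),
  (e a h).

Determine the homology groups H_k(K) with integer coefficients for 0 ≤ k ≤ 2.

H_0 ≅ Z,  H_1 ≅ Z ⊕ Z/2Z,  H_2 = 0.

Take the total order a < b < c < d < e < f < g < h < i on the vertex set. Then K (dimension 2) consists of the simplices:

  0-simplices (9): a, b, c, d, e, f, g, h, i
  1-simplices (27): ab, ad, ae, af, ah, ai, bc, bf, bg, bh, bi, cd, ce, cf, cg, ch, df, dg, dh, di, ef, eg, eh, ei, fi, gh, gi
  2-simplices (18): abf, abh, adf, adi, aeh, aei, bcg, bch, bfi, bgi, cdf, cdh, cef, ceg, dgh, dgi, efi, egh

Hence C_0 ≅ Z^9, C_1 ≅ Z^27, C_2 ≅ Z^18.

∂_1: C_1 → C_0 is given by ∂[p,q] = [q] − [p]. For instance
  ∂eh = h − e.
As a 9×27 matrix over Z this has rank 8, with invariant factors (1,1,1,1,1,1,1,1).

∂_2: C_2 → C_1 maps a triangle to the signed sum of its edges. For instance
  ∂bgi = gi − bi + bg,
  ∂bch = ch − bh + bc.
The resulting 27×18 matrix has rank 18, and its Smith normal form has invariant factors (1,1,1,1,1,1,1,1,1,1,1,1,1,1,1,1,1,2).

Reading off H_k = ker ∂_k / im ∂_{k+1}:

  H_0: rank C_0 − rank ∂_1 = 9 − 8 = 1, and the invariant factors of ∂_1 are all 1, so H_0 = Z.
  H_1: rank ker ∂_1 − rank ∂_2 = (27 − 8) − 18 = 1, and ∂_2 has invariant factor 2 > 1, so H_1 = Z ⊕ Z/2Z.
  H_2: rank ker ∂_2 − rank ∂_3 = (18 − 18) − 0 = 0, and there is no ∂_3, so H_2 = 0.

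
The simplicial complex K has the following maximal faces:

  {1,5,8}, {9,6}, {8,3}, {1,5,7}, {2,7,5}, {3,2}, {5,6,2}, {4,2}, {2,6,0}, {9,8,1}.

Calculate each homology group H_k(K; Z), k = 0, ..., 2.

H_0 = Z,  H_1 = Z^2,  H_2 = 0.

Fix the vertex order 0 < 1 < 2 < 3 < 4 < 5 < 6 < 7 < 8 < 9 and write every simplex with vertices in increasing order. Then dim K = 2 and the simplices of K are:

  0-simplices (10): [0], [1], [2], [3], [4], [5], [6], [7], [8], [9]
  1-simplices (17): [0,2], [0,6], [1,5], [1,7], [1,8], [1,9], [2,3], [2,4], [2,5], [2,6], [2,7], [3,8], [5,6], [5,7], [5,8], [6,9], [8,9]
  2-simplices (6): [0,2,6], [1,5,7], [1,5,8], [1,8,9], [2,5,6], [2,5,7]

Hence C_0 ≅ Z^10, C_1 ≅ Z^17, C_2 ≅ Z^6.

The boundary map ∂_1: C_1 → C_0 maps an edge to its endpoints' difference, ∂[p,q] = q − p.
This gives a 10×17 integer matrix of rank 9; reducing to Smith normal form yields diagonal entries (1,1,1,1,1,1,1,1,1).

∂_2: C_2 → C_1 sends each 2-simplex [p,q,r] to [q,r] − [p,r] + [p,q]. For instance
  ∂[1,5,7] = [5,7] − [1,7] + [1,5],
  ∂[2,5,6] = [5,6] − [2,6] + [2,5].
The 17×6 boundary matrix has rank 6 and Smith normal form diag(1,1,1,1,1,1).

Computing H_k = (kernel of ∂_k) / (image of ∂_{k+1}):

  H_0: rank C_0 − rank ∂_1 = 10 − 9 = 1, and the invariant factors of ∂_1 are all 1, so H_0 = Z.
  H_1: rank ker ∂_1 − rank ∂_2 = (17 − 9) − 6 = 2, and the invariant factors of ∂_2 are all 1, so H_1 = Z^2.
  H_2: rank ker ∂_2 − rank ∂_3 = (6 − 6) − 0 = 0, and there is no ∂_3, so H_2 = 0.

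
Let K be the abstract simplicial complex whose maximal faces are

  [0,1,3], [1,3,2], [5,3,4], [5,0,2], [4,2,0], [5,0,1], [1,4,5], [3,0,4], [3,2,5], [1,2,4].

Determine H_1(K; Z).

Fix the vertex order 0 < 1 < 2 < 3 < 4 < 5 and write every simplex with vertices in increasing order. Then dim K = 2 and the simplices of K are:

  0-simplices (6): [0], [1], [2], [3], [4], [5]
  1-simplices (15): [0,1], [0,2], [0,3], [0,4], [0,5], [1,2], [1,3], [1,4], [1,5], [2,3], [2,4], [2,5], [3,4], [3,5], [4,5]
  2-simplices (10): [0,1,3], [0,1,5], [0,2,4], [0,2,5], [0,3,4], [1,2,3], [1,2,4], [1,4,5], [2,3,5], [3,4,5]

Hence C_0 ≅ Z^6, C_1 ≅ Z^15, C_2 ≅ Z^10.

∂_1: C_1 → C_0 maps an edge to its endpoints' difference, ∂[p,q] = q − p.
The 6×15 boundary matrix has rank 5 and Smith normal form diag(1,1,1,1,1).

∂_2: C_2 → C_1 maps a triangle to the signed sum of its edges. For instance
  ∂[1,4,5] = [4,5] − [1,5] + [1,4],
  ∂[0,2,4] = [2,4] − [0,4] + [0,2].
This gives a 15×10 integer matrix of rank 10; reducing to Smith normal form yields diagonal entries (1,1,1,1,1,1,1,1,1,2).

Computing H_k = (kernel of ∂_k) / (image of ∂_{k+1}):

  H_1: rank ker ∂_1 − rank ∂_2 = (15 − 5) − 10 = 0, and ∂_2 has invariant factor 2 > 1, so H_1 ≅ Z/2.

H_1 ≅ Z/2.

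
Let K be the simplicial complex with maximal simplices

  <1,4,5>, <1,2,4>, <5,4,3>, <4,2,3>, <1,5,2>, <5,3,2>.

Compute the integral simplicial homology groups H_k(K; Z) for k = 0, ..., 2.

Fix the vertex order 1 < 2 < 3 < 4 < 5 and write every simplex with vertices in increasing order. Then dim K = 2 and the simplices of K are:

  0-simplices (5): [1], [2], [3], [4], [5]
  1-simplices (9): [1,2], [1,4], [1,5], [2,3], [2,4], [2,5], [3,4], [3,5], [4,5]
  2-simplices (6): [1,2,4], [1,2,5], [1,4,5], [2,3,4], [2,3,5], [3,4,5]

giving chain groups C_0 ≅ Z^5, C_1 ≅ Z^9, C_2 ≅ Z^6.

∂_1: C_1 → C_0 is given by ∂[p,q] = [q] − [p]. For instance
  ∂[2,4] = [4] − [2].
The 5×9 boundary matrix has rank 4 and Smith normal form diag(1,1,1,1).

∂_2: C_2 → C_1 sends each 2-simplex [p,q,r] to [q,r] − [p,r] + [p,q]. For instance
  ∂[1,2,4] = [2,4] − [1,4] + [1,2],
  ∂[1,2,5] = [2,5] − [1,5] + [1,2].
As a 9×6 matrix over Z this has rank 5, with invariant factors (1,1,1,1,1).

Reading off H_k = ker ∂_k / im ∂_{k+1}:

  H_0: rank C_0 − rank ∂_1 = 5 − 4 = 1, and the invariant factors of ∂_1 are all 1, so H_0 ≅ Z.
  H_1: rank ker ∂_1 − rank ∂_2 = (9 − 4) − 5 = 0, and the invariant factors of ∂_2 are all 1, so H_1 ≅ 0.
  H_2: rank ker ∂_2 − rank ∂_3 = (6 − 5) − 0 = 1, and there is no ∂_3, so H_2 ≅ Z.

(K is a triangulation of the 2-sphere S^2.)

H_0 ≅ Z,  H_1 = 0,  H_2 ≅ Z.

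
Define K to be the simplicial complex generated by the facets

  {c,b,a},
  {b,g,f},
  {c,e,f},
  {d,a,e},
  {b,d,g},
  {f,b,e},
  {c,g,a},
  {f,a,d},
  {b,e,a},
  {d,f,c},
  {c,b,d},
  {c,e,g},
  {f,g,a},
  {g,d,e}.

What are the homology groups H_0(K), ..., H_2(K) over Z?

H_0 = Z,  H_1 = Z^2,  H_2 = Z.

Fix the vertex order a < b < c < d < e < f < g and write every simplex with vertices in increasing order. Then dim K = 2 and the simplices of K are:

  0-simplices (7): a, b, c, d, e, f, g
  1-simplices (21): ab, ac, ad, ae, af, ag, bc, bd, be, bf, bg, cd, ce, cf, cg, de, df, dg, ef, eg, fg
  2-simplices (14): abc, abe, acg, ade, adf, afg, bcd, bdg, bef, bfg, cdf, cef, ceg, deg

Hence C_0 ≅ Z^7, C_1 ≅ Z^21, C_2 ≅ Z^14.

Boundary ∂_1: C_1 → C_0 maps an edge to its endpoints' difference, ∂[p,q] = q − p. For instance
  ∂ag = g − a.
As a 7×21 matrix over Z this has rank 6, with invariant factors (1,1,1,1,1,1).

The boundary map ∂_2: C_2 → C_1 sends each 2-simplex [p,q,r] to [q,r] − [p,r] + [p,q]. For instance
  ∂acg = cg − ag + ac,
  ∂ceg = eg − cg + ce.
As a 21×14 matrix over Z this has rank 13, with invariant factors (1,1,1,1,1,1,1,1,1,1,1,1,1).

Reading off H_k = ker ∂_k / im ∂_{k+1}:

  H_0: rank C_0 − rank ∂_1 = 7 − 6 = 1, and the invariant factors of ∂_1 are all 1, so H_0 ≅ Z.
  H_1: rank ker ∂_1 − rank ∂_2 = (21 − 6) − 13 = 2, and the invariant factors of ∂_2 are all 1, so H_1 ≅ Z^2.
  H_2: rank ker ∂_2 − rank ∂_3 = (14 − 13) − 0 = 1, and there is no ∂_3, so H_2 ≅ Z.

(K is a triangulation of the torus T^2.)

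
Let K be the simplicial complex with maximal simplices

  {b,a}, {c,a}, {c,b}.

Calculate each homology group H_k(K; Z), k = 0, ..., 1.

Order the vertices as a < b < c. Listing each simplex with vertices in this order, K has dimension 1 with simplices:

  0-simplices (3): a, b, c
  1-simplices (3): ab, ac, bc

so the chain groups are C_0 ≅ Z^3, C_1 ≅ Z^3.

∂_1: C_1 → C_0 sends each edge [p,q] (with p < q) to q − p.
This gives a 3×3 integer matrix of rank 2; reducing to Smith normal form yields diagonal entries (1,1).

From H_k ≅ ker(∂_k) / im(∂_{k+1}) we obtain:

  H_0: rank C_0 − rank ∂_1 = 3 − 2 = 1, and the invariant factors of ∂_1 are all 1, so H_0 ≅ Z.
  H_1: rank ker ∂_1 − rank ∂_2 = (3 − 2) − 0 = 1, and there is no ∂_2, so H_1 ≅ Z.

(K is a triangulation of the circle S^1.)

H_0 ≅ Z,  H_1 ≅ Z.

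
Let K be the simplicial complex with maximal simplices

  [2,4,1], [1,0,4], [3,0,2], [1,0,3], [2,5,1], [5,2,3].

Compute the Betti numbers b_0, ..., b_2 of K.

We work with the vertex ordering 0 < 1 < 2 < 3 < 4 < 5. The simplices of K, each written with vertices in increasing order, are:

  0-simplices (6): [0], [1], [2], [3], [4], [5]
  1-simplices (12): [0,1], [0,2], [0,3], [0,4], [1,2], [1,3], [1,4], [1,5], [2,3], [2,4], [2,5], [3,5]
  2-simplices (6): [0,1,3], [0,1,4], [0,2,3], [1,2,4], [1,2,5], [2,3,5]

Hence C_0 ≅ Z^6, C_1 ≅ Z^12, C_2 ≅ Z^6.

∂_1: C_1 → C_0 sends each edge [p,q] (with p < q) to q − p. For instance
  ∂[2,3] = [3] − [2].
This gives a 6×12 integer matrix of rank 5; reducing to Smith normal form yields diagonal entries (1,1,1,1,1).

Boundary ∂_2: C_2 → C_1 maps a triangle to the signed sum of its edges. For instance
  ∂[2,3,5] = [3,5] − [2,5] + [2,3],
  ∂[0,1,4] = [1,4] − [0,4] + [0,1].
As a 12×6 matrix over Z this has rank 6, with invariant factors (1,1,1,1,1,1).

Reading off H_k = ker ∂_k / im ∂_{k+1}:

  H_0: rank C_0 − rank ∂_1 = 6 − 5 = 1, and the invariant factors of ∂_1 are all 1, so H_0 = Z.
  H_1: rank ker ∂_1 − rank ∂_2 = (12 − 5) − 6 = 1, and the invariant factors of ∂_2 are all 1, so H_1 = Z.
  H_2: rank ker ∂_2 − rank ∂_3 = (6 − 6) − 0 = 0, and there is no ∂_3, so H_2 = 0.

Hence the Betti numbers are b_0 = 1, b_1 = 1, b_2 = 0.

b_0 = 1, b_1 = 1, b_2 = 0.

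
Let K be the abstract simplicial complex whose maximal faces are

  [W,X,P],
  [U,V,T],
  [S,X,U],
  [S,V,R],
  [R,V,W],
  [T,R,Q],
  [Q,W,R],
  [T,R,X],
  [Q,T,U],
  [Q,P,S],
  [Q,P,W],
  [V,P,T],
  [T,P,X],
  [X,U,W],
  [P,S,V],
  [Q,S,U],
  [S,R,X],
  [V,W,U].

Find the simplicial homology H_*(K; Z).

H_0 ≅ Z,  H_1 ≅ Z^2,  H_2 ≅ Z.

Take the total order P < Q < R < S < T < U < V < W < X on the vertex set. Then K (dimension 2) consists of the simplices:

  0-simplices (9): P, Q, R, S, T, U, V, W, X
  1-simplices (27): PQ, PS, PT, PV, PW, PX, QR, QS, QT, QU, QW, RS, RT, RV, RW, RX, SU, SV, SX, TU, TV, TX, UV, UW, UX, VW, WX
  2-simplices (18): PQS, PQW, PSV, PTV, PTX, PWX, QRT, QRW, QSU, QTU, RSV, RSX, RTX, RVW, SUX, TUV, UVW, UWX

giving chain groups C_0 ≅ Z^9, C_1 ≅ Z^27, C_2 ≅ Z^18.

Boundary ∂_1: C_1 → C_0 sends each edge [p,q] (with p < q) to q − p.
As a 9×27 matrix over Z this has rank 8, with invariant factors (1,1,1,1,1,1,1,1).

The boundary map ∂_2: C_2 → C_1 acts by ∂[p,q,r] = [q,r] − [p,r] + [p,q]. For instance
  ∂SUX = UX − SX + SU,
  ∂QSU = SU − QU + QS.
This gives a 27×18 integer matrix of rank 17; reducing to Smith normal form yields diagonal entries (1,1,1,1,1,1,1,1,1,1,1,1,1,1,1,1,1).

Reading off H_k = ker ∂_k / im ∂_{k+1}:

  H_0: rank C_0 − rank ∂_1 = 9 − 8 = 1, and the invariant factors of ∂_1 are all 1, so H_0 ≅ Z.
  H_1: rank ker ∂_1 − rank ∂_2 = (27 − 8) − 17 = 2, and the invariant factors of ∂_2 are all 1, so H_1 ≅ Z^2.
  H_2: rank ker ∂_2 − rank ∂_3 = (18 − 17) − 0 = 1, and there is no ∂_3, so H_2 ≅ Z.

(K is a triangulation of the torus T^2.)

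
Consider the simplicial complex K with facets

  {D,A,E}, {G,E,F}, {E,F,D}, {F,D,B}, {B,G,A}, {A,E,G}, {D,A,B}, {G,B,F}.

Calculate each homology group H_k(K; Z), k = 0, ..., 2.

H_0 = Z,  H_1 = 0,  H_2 = Z.

K has 6 vertices, 12 edges, 8 triangles.
rank ∂_0 = 0, rank ∂_1 = 5 ⇒ b_0 = 6 − 0 − 5 = 1; all invariant factors of ∂_1 are 1 so no torsion. So H_0 ≅ Z.
rank ∂_1 = 5, rank ∂_2 = 7 ⇒ b_1 = 12 − 5 − 7 = 0; all invariant factors of ∂_2 are 1 so no torsion. So H_1 ≅ 0.
rank ∂_2 = 7, rank ∂_3 = 0 ⇒ b_2 = 8 − 7 − 0 = 1. So H_2 ≅ Z.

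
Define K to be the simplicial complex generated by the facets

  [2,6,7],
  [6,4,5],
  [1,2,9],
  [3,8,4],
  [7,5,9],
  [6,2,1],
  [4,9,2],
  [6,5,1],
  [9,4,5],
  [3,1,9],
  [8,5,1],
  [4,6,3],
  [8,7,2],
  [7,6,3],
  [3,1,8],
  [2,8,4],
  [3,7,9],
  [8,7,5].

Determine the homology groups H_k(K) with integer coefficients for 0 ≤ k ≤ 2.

H_0 ≅ Z,  H_1 ≅ Z^2,  H_2 ≅ Z.

Take the total order 1 < 2 < 3 < 4 < 5 < 6 < 7 < 8 < 9 on the vertex set. Then K (dimension 2) consists of the simplices:

  0-simplices (9): [1], [2], [3], [4], [5], [6], [7], [8], [9]
  1-simplices (27): (27 of them)
  2-simplices (18): [1,2,6], [1,2,9], [1,3,8], [1,3,9], [1,5,6], [1,5,8], [2,4,8], [2,4,9], [2,6,7], [2,7,8], [3,4,6], [3,4,8], [3,6,7], [3,7,9], [4,5,6], [4,5,9], [5,7,8], [5,7,9]

so the chain groups are C_0 ≅ Z^9, C_1 ≅ Z^27, C_2 ≅ Z^18.

∂_1: C_1 → C_0 sends each edge [p,q] (with p < q) to q − p.
The 9×27 boundary matrix has rank 8 and Smith normal form diag(1,1,1,1,1,1,1,1).

Boundary ∂_2: C_2 → C_1 acts by ∂[p,q,r] = [q,r] − [p,r] + [p,q]. For instance
  ∂[4,5,6] = [5,6] − [4,6] + [4,5],
  ∂[2,7,8] = [7,8] − [2,8] + [2,7].
The 27×18 boundary matrix has rank 17 and Smith normal form diag(1,1,1,1,1,1,1,1,1,1,1,1,1,1,1,1,1).

Now H_k = ker ∂_k / im ∂_{k+1}, so:

  H_0: rank C_0 − rank ∂_1 = 9 − 8 = 1, and the invariant factors of ∂_1 are all 1, so H_0 ≅ Z.
  H_1: rank ker ∂_1 − rank ∂_2 = (27 − 8) − 17 = 2, and the invariant factors of ∂_2 are all 1, so H_1 ≅ Z^2.
  H_2: rank ker ∂_2 − rank ∂_3 = (18 − 17) − 0 = 1, and there is no ∂_3, so H_2 ≅ Z.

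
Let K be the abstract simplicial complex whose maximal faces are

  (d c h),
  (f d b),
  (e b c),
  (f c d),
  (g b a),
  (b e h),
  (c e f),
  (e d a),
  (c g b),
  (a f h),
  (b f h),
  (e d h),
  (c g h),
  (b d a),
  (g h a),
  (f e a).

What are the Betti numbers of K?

b_0 = 1, b_1 = 2, b_2 = 1.

We work with the vertex ordering a < b < c < d < e < f < g < h. The simplices of K, each written with vertices in increasing order, are:

  0-simplices (8): a, b, c, d, e, f, g, h
  1-simplices (24): ab, ad, ae, af, ag, ah, bc, bd, be, bf, bg, bh, cd, ce, cf, cg, ch, de, df, dh, ef, eh, fh, gh
  2-simplices (16): abd, abg, ade, aef, afh, agh, bce, bcg, bdf, beh, bfh, cdf, cdh, cef, cgh, deh

Hence C_0 ≅ Z^8, C_1 ≅ Z^24, C_2 ≅ Z^16.

∂_1: C_1 → C_0 maps an edge to its endpoints' difference, ∂[p,q] = q − p. For instance
  ∂bf = f − b.
The 8×24 boundary matrix has rank 7 and Smith normal form diag(1,1,1,1,1,1,1).

Boundary ∂_2: C_2 → C_1 sends each 2-simplex [p,q,r] to [q,r] − [p,r] + [p,q]. For instance
  ∂cdh = dh − ch + cd,
  ∂aef = ef − af + ae.
The resulting 24×16 matrix has rank 15, and its Smith normal form has invariant factors (1,1,1,1,1,1,1,1,1,1,1,1,1,1,1).

Computing H_k = (kernel of ∂_k) / (image of ∂_{k+1}):

  H_0: rank C_0 − rank ∂_1 = 8 − 7 = 1, and the invariant factors of ∂_1 are all 1, so H_0 = Z.
  H_1: rank ker ∂_1 − rank ∂_2 = (24 − 7) − 15 = 2, and the invariant factors of ∂_2 are all 1, so H_1 = Z^2.
  H_2: rank ker ∂_2 − rank ∂_3 = (16 − 15) − 0 = 1, and there is no ∂_3, so H_2 = Z.

Hence the Betti numbers are b_0 = 1, b_1 = 2, b_2 = 1.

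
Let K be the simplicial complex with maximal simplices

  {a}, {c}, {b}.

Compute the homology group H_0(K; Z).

Fix the vertex order a < b < c and write every simplex with vertices in increasing order. Then dim K = 0 and the simplices of K are:

  0-simplices (3): a, b, c

giving chain groups C_0 ≅ Z^3.

Now H_k = ker ∂_k / im ∂_{k+1}, so:

  H_0: rank C_0 − rank ∂_1 = 3 − 0 = 3, and there is no ∂_1, so H_0 = Z^3.

H_0 ≅ Z^3.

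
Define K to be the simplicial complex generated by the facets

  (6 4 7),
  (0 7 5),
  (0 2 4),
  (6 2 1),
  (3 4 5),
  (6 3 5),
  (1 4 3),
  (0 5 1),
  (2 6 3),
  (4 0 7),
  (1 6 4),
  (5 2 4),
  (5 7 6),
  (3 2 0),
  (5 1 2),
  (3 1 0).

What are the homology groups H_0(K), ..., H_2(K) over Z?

Order the vertices as 0 < 1 < 2 < 3 < 4 < 5 < 6 < 7. Listing each simplex with vertices in this order, K has dimension 2 with simplices:

  0-simplices (8): [0], [1], [2], [3], [4], [5], [6], [7]
  1-simplices (24): (24 of them)
  2-simplices (16): [0,1,3], [0,1,5], [0,2,3], [0,2,4], [0,4,7], [0,5,7], [1,2,5], [1,2,6], [1,3,4], [1,4,6], [2,3,6], [2,4,5], [3,4,5], [3,5,6], [4,6,7], [5,6,7]

so the chain groups are C_0 ≅ Z^8, C_1 ≅ Z^24, C_2 ≅ Z^16.

∂_1: C_1 → C_0 sends each edge [p,q] (with p < q) to q − p. For instance
  ∂[4,5] = [5] − [4].
This gives a 8×24 integer matrix of rank 7; reducing to Smith normal form yields diagonal entries (1,1,1,1,1,1,1).

Boundary ∂_2: C_2 → C_1 acts by ∂[p,q,r] = [q,r] − [p,r] + [p,q]. For instance
  ∂[3,5,6] = [5,6] − [3,6] + [3,5],
  ∂[0,1,5] = [1,5] − [0,5] + [0,1].
The resulting 24×16 matrix has rank 15, and its Smith normal form has invariant factors (1,1,1,1,1,1,1,1,1,1,1,1,1,1,1).

Reading off H_k = ker ∂_k / im ∂_{k+1}:

  H_0: rank C_0 − rank ∂_1 = 8 − 7 = 1, and the invariant factors of ∂_1 are all 1, so H_0 = Z.
  H_1: rank ker ∂_1 − rank ∂_2 = (24 − 7) − 15 = 2, and the invariant factors of ∂_2 are all 1, so H_1 = Z^2.
  H_2: rank ker ∂_2 − rank ∂_3 = (16 − 15) − 0 = 1, and there is no ∂_3, so H_2 = Z.

H_0 = Z,  H_1 = Z^2,  H_2 = Z.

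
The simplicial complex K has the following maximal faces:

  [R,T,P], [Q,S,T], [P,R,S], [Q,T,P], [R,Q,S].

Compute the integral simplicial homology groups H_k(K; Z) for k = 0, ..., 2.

H_0 ≅ Z,  H_1 ≅ Z,  H_2 = 0.

Take the total order P < Q < R < S < T on the vertex set. Then K (dimension 2) consists of the simplices:

  0-simplices (5): P, Q, R, S, T
  1-simplices (10): PQ, PR, PS, PT, QR, QS, QT, RS, RT, ST
  2-simplices (5): PQT, PRS, PRT, QRS, QST

giving chain groups C_0 ≅ Z^5, C_1 ≅ Z^10, C_2 ≅ Z^5.

∂_1: C_1 → C_0 maps an edge to its endpoints' difference, ∂[p,q] = q − p. For instance
  ∂ST = T − S.
The 5×10 boundary matrix has rank 4 and Smith normal form diag(1,1,1,1).

∂_2: C_2 → C_1 acts by ∂[p,q,r] = [q,r] − [p,r] + [p,q]. For instance
  ∂QRS = RS − QS + QR,
  ∂PRS = RS − PS + PR.
As a 10×5 matrix over Z this has rank 5, with invariant factors (1,1,1,1,1).

Now H_k = ker ∂_k / im ∂_{k+1}, so:

  H_0: rank C_0 − rank ∂_1 = 5 − 4 = 1, and the invariant factors of ∂_1 are all 1, so H_0 = Z.
  H_1: rank ker ∂_1 − rank ∂_2 = (10 − 4) − 5 = 1, and the invariant factors of ∂_2 are all 1, so H_1 = Z.
  H_2: rank ker ∂_2 − rank ∂_3 = (5 − 5) − 0 = 0, and there is no ∂_3, so H_2 = 0.

(K is a triangulation of the Möbius band.)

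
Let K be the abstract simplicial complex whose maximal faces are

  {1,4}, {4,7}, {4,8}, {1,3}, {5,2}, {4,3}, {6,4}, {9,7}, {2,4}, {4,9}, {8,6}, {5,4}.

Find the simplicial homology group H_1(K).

K has 9 vertices, 12 edges.
rank ∂_1 = 8, rank ∂_2 = 0 ⇒ b_1 = 12 − 8 − 0 = 4. So H_1 = Z^4.

H_1 ≅ Z^4.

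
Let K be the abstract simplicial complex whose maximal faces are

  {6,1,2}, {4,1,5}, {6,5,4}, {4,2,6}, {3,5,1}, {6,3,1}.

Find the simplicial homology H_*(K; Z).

H_0 = Z,  H_1 = Z,  H_2 = 0.

We work with the vertex ordering 1 < 2 < 3 < 4 < 5 < 6. The simplices of K, each written with vertices in increasing order, are:

  0-simplices (6): [1], [2], [3], [4], [5], [6]
  1-simplices (12): [1,2], [1,3], [1,4], [1,5], [1,6], [2,4], [2,6], [3,5], [3,6], [4,5], [4,6], [5,6]
  2-simplices (6): [1,2,6], [1,3,5], [1,3,6], [1,4,5], [2,4,6], [4,5,6]

Hence C_0 ≅ Z^6, C_1 ≅ Z^12, C_2 ≅ Z^6.

The boundary map ∂_1: C_1 → C_0 maps an edge to its endpoints' difference, ∂[p,q] = q − p.
As a 6×12 matrix over Z this has rank 5, with invariant factors (1,1,1,1,1).

The boundary map ∂_2: C_2 → C_1 maps a triangle to the signed sum of its edges. For instance
  ∂[1,2,6] = [2,6] − [1,6] + [1,2],
  ∂[4,5,6] = [5,6] − [4,6] + [4,5].
The resulting 12×6 matrix has rank 6, and its Smith normal form has invariant factors (1,1,1,1,1,1).

Computing H_k = (kernel of ∂_k) / (image of ∂_{k+1}):

  H_0: rank C_0 − rank ∂_1 = 6 − 5 = 1, and the invariant factors of ∂_1 are all 1, so H_0 ≅ Z.
  H_1: rank ker ∂_1 − rank ∂_2 = (12 − 5) − 6 = 1, and the invariant factors of ∂_2 are all 1, so H_1 ≅ Z.
  H_2: rank ker ∂_2 − rank ∂_3 = (6 − 6) − 0 = 0, and there is no ∂_3, so H_2 ≅ 0.

As a check, the Euler characteristic is 6 − 12 + 6 = 0, which agrees with 1 − 1 + 0 = 0.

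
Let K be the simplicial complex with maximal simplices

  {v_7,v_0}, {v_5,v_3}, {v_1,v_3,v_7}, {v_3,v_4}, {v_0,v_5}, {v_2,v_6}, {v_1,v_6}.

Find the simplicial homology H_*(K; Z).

H_0 = Z,  H_1 = Z,  H_2 = 0.

Fix the vertex order v_0 < v_1 < v_2 < v_3 < v_4 < v_5 < v_6 < v_7 and write every simplex with vertices in increasing order. Then dim K = 2 and the simplices of K are:

  0-simplices (8): [v_0], [v_1], [v_2], [v_3], [v_4], [v_5], [v_6], [v_7]
  1-simplices (9): [v_0,v_5], [v_0,v_7], [v_1,v_3], [v_1,v_6], [v_1,v_7], [v_2,v_6], [v_3,v_4], [v_3,v_5], [v_3,v_7]
  2-simplices (1): [v_1,v_3,v_7]

so the chain groups are C_0 ≅ Z^8, C_1 ≅ Z^9, C_2 ≅ Z^1.

The boundary map ∂_1: C_1 → C_0 sends each edge [p,q] (with p < q) to q − p.
This gives a 8×9 integer matrix of rank 7; reducing to Smith normal form yields diagonal entries (1,1,1,1,1,1,1).

∂_2: C_2 → C_1 acts by ∂[p,q,r] = [q,r] − [p,r] + [p,q]. For instance
  ∂[v_1,v_3,v_7] = [v_3,v_7] − [v_1,v_7] + [v_1,v_3].
The 9×1 boundary matrix has rank 1 and Smith normal form diag(1).

From H_k ≅ ker(∂_k) / im(∂_{k+1}) we obtain:

  H_0: rank C_0 − rank ∂_1 = 8 − 7 = 1, and the invariant factors of ∂_1 are all 1, so H_0 ≅ Z.
  H_1: rank ker ∂_1 − rank ∂_2 = (9 − 7) − 1 = 1, and the invariant factors of ∂_2 are all 1, so H_1 ≅ Z.
  H_2: rank ker ∂_2 − rank ∂_3 = (1 − 1) − 0 = 0, and there is no ∂_3, so H_2 ≅ 0.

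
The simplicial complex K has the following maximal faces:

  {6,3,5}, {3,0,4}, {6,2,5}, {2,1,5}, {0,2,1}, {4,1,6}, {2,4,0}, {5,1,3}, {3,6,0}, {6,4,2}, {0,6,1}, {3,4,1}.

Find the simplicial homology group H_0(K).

H_0 ≅ Z.

We work with the vertex ordering 0 < 1 < 2 < 3 < 4 < 5 < 6. The simplices of K, each written with vertices in increasing order, are:

  0-simplices (7): [0], [1], [2], [3], [4], [5], [6]
  1-simplices (18): [0,1], [0,2], [0,3], [0,4], [0,6], [1,2], [1,3], [1,4], [1,5], [1,6], [2,4], [2,5], [2,6], [3,4], [3,5], [3,6], [4,6], [5,6]
  2-simplices (12): [0,1,2], [0,1,6], [0,2,4], [0,3,4], [0,3,6], [1,2,5], [1,3,4], [1,3,5], [1,4,6], [2,4,6], [2,5,6], [3,5,6]

giving chain groups C_0 ≅ Z^7, C_1 ≅ Z^18, C_2 ≅ Z^12.

∂_1: C_1 → C_0 sends each edge [p,q] (with p < q) to q − p. For instance
  ∂[4,6] = [6] − [4].
As a 7×18 matrix over Z this has rank 6, with invariant factors (1,1,1,1,1,1).

Boundary ∂_2: C_2 → C_1 acts by ∂[p,q,r] = [q,r] − [p,r] + [p,q]. For instance
  ∂[1,4,6] = [4,6] − [1,6] + [1,4],
  ∂[3,5,6] = [5,6] − [3,6] + [3,5].
The 18×12 boundary matrix has rank 12 and Smith normal form diag(1,1,1,1,1,1,1,1,1,1,1,2).

Computing H_k = (kernel of ∂_k) / (image of ∂_{k+1}):

  H_0: rank C_0 − rank ∂_1 = 7 − 6 = 1, and the invariant factors of ∂_1 are all 1, so H_0 = Z.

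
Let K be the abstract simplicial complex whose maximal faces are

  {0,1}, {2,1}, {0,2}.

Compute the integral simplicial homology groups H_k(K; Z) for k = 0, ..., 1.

H_0 ≅ Z,  H_1 ≅ Z.

We work with the vertex ordering 0 < 1 < 2. The simplices of K, each written with vertices in increasing order, are:

  0-simplices (3): [0], [1], [2]
  1-simplices (3): [0,1], [0,2], [1,2]

Hence C_0 ≅ Z^3, C_1 ≅ Z^3.

∂_1: C_1 → C_0 maps an edge to its endpoints' difference, ∂[p,q] = q − p. For instance
  ∂[0,1] = [1] − [0].
The 3×3 boundary matrix has rank 2 and Smith normal form diag(1,1).

Reading off H_k = ker ∂_k / im ∂_{k+1}:

  H_0: rank C_0 − rank ∂_1 = 3 − 2 = 1, and the invariant factors of ∂_1 are all 1, so H_0 ≅ Z.
  H_1: rank ker ∂_1 − rank ∂_2 = (3 − 2) − 0 = 1, and there is no ∂_2, so H_1 ≅ Z.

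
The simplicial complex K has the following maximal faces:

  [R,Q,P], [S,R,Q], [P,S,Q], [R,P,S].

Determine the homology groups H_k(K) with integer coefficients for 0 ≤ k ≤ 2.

H_0 = Z,  H_1 = 0,  H_2 = Z.

Take the total order P < Q < R < S on the vertex set. Then K (dimension 2) consists of the simplices:

  0-simplices (4): P, Q, R, S
  1-simplices (6): PQ, PR, PS, QR, QS, RS
  2-simplices (4): PQR, PQS, PRS, QRS

Hence C_0 ≅ Z^4, C_1 ≅ Z^6, C_2 ≅ Z^4.

The boundary map ∂_1: C_1 → C_0 maps an edge to its endpoints' difference, ∂[p,q] = q − p. For instance
  ∂PS = S − P.
This gives a 4×6 integer matrix of rank 3; reducing to Smith normal form yields diagonal entries (1,1,1).

The boundary map ∂_2: C_2 → C_1 sends each 2-simplex [p,q,r] to [q,r] − [p,r] + [p,q]. For instance
  ∂QRS = RS − QS + QR,
  ∂PRS = RS − PS + PR.
The resulting 6×4 matrix has rank 3, and its Smith normal form has invariant factors (1,1,1).

Reading off H_k = ker ∂_k / im ∂_{k+1}:

  H_0: rank C_0 − rank ∂_1 = 4 − 3 = 1, and the invariant factors of ∂_1 are all 1, so H_0 ≅ Z.
  H_1: rank ker ∂_1 − rank ∂_2 = (6 − 3) − 3 = 0, and the invariant factors of ∂_2 are all 1, so H_1 ≅ 0.
  H_2: rank ker ∂_2 − rank ∂_3 = (4 − 3) − 0 = 1, and there is no ∂_3, so H_2 ≅ Z.

As a check, the Euler characteristic is 4 − 6 + 4 = 2, which agrees with 1 − 0 + 1 = 2.
(K is a triangulation of the 2-sphere S^2.)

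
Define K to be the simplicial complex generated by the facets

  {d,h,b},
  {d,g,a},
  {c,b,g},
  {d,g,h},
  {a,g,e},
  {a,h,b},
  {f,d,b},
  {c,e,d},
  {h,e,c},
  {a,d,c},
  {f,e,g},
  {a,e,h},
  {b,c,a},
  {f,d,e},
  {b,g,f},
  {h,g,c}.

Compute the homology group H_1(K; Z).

Take the total order a < b < c < d < e < f < g < h on the vertex set. Then K (dimension 2) consists of the simplices:

  0-simplices (8): a, b, c, d, e, f, g, h
  1-simplices (24): ab, ac, ad, ae, ag, ah, bc, bd, bf, bg, bh, cd, ce, cg, ch, de, df, dg, dh, ef, eg, eh, fg, gh
  2-simplices (16): abc, abh, acd, adg, aeg, aeh, bcg, bdf, bdh, bfg, cde, ceh, cgh, def, dgh, efg

giving chain groups C_0 ≅ Z^8, C_1 ≅ Z^24, C_2 ≅ Z^16.

Boundary ∂_1: C_1 → C_0 maps an edge to its endpoints' difference, ∂[p,q] = q − p.
The 8×24 boundary matrix has rank 7 and Smith normal form diag(1,1,1,1,1,1,1).

Boundary ∂_2: C_2 → C_1 maps a triangle to the signed sum of its edges. For instance
  ∂abc = bc − ac + ab,
  ∂bfg = fg − bg + bf.
The resulting 24×16 matrix has rank 15, and its Smith normal form has invariant factors (1,1,1,1,1,1,1,1,1,1,1,1,1,1,1).

Computing H_k = (kernel of ∂_k) / (image of ∂_{k+1}):

  H_1: rank ker ∂_1 − rank ∂_2 = (24 − 7) − 15 = 2, and the invariant factors of ∂_2 are all 1, so H_1 = Z^2.

H_1 ≅ Z^2.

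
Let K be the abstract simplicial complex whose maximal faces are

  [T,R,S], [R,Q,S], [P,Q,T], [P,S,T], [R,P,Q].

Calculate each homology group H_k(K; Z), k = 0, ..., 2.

Take the total order P < Q < R < S < T on the vertex set. Then K (dimension 2) consists of the simplices:

  0-simplices (5): P, Q, R, S, T
  1-simplices (10): PQ, PR, PS, PT, QR, QS, QT, RS, RT, ST
  2-simplices (5): PQR, PQT, PST, QRS, RST

so the chain groups are C_0 ≅ Z^5, C_1 ≅ Z^10, C_2 ≅ Z^5.

∂_1: C_1 → C_0 sends each edge [p,q] (with p < q) to q − p.
As a 5×10 matrix over Z this has rank 4, with invariant factors (1,1,1,1).

∂_2: C_2 → C_1 maps a triangle to the signed sum of its edges. For instance
  ∂PQT = QT − PT + PQ,
  ∂PQR = QR − PR + PQ.
This gives a 10×5 integer matrix of rank 5; reducing to Smith normal form yields diagonal entries (1,1,1,1,1).

Computing H_k = (kernel of ∂_k) / (image of ∂_{k+1}):

  H_0: rank C_0 − rank ∂_1 = 5 − 4 = 1, and the invariant factors of ∂_1 are all 1, so H_0 = Z.
  H_1: rank ker ∂_1 − rank ∂_2 = (10 − 4) − 5 = 1, and the invariant factors of ∂_2 are all 1, so H_1 = Z.
  H_2: rank ker ∂_2 − rank ∂_3 = (5 − 5) − 0 = 0, and there is no ∂_3, so H_2 = 0.

As a check, the Euler characteristic is 5 − 10 + 5 = 0, which agrees with 1 − 1 + 0 = 0.

H_0 ≅ Z,  H_1 ≅ Z,  H_2 = 0.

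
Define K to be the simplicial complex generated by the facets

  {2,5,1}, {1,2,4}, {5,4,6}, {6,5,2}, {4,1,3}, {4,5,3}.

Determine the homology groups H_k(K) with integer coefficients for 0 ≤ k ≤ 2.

H_0 = Z,  H_1 = Z,  H_2 = 0.

Take the total order 1 < 2 < 3 < 4 < 5 < 6 on the vertex set. Then K (dimension 2) consists of the simplices:

  0-simplices (6): [1], [2], [3], [4], [5], [6]
  1-simplices (12): [1,2], [1,3], [1,4], [1,5], [2,4], [2,5], [2,6], [3,4], [3,5], [4,5], [4,6], [5,6]
  2-simplices (6): [1,2,4], [1,2,5], [1,3,4], [2,5,6], [3,4,5], [4,5,6]

giving chain groups C_0 ≅ Z^6, C_1 ≅ Z^12, C_2 ≅ Z^6.

Boundary ∂_1: C_1 → C_0 sends each edge [p,q] (with p < q) to q − p. For instance
  ∂[5,6] = [6] − [5].
The 6×12 boundary matrix has rank 5 and Smith normal form diag(1,1,1,1,1).

∂_2: C_2 → C_1 sends each 2-simplex [p,q,r] to [q,r] − [p,r] + [p,q]. For instance
  ∂[1,2,5] = [2,5] − [1,5] + [1,2],
  ∂[1,3,4] = [3,4] − [1,4] + [1,3].
As a 12×6 matrix over Z this has rank 6, with invariant factors (1,1,1,1,1,1).

Now H_k = ker ∂_k / im ∂_{k+1}, so:

  H_0: rank C_0 − rank ∂_1 = 6 − 5 = 1, and the invariant factors of ∂_1 are all 1, so H_0 ≅ Z.
  H_1: rank ker ∂_1 − rank ∂_2 = (12 − 5) − 6 = 1, and the invariant factors of ∂_2 are all 1, so H_1 ≅ Z.
  H_2: rank ker ∂_2 − rank ∂_3 = (6 − 6) − 0 = 0, and there is no ∂_3, so H_2 ≅ 0.

(K is a triangulation of the cylinder S^1 x I.)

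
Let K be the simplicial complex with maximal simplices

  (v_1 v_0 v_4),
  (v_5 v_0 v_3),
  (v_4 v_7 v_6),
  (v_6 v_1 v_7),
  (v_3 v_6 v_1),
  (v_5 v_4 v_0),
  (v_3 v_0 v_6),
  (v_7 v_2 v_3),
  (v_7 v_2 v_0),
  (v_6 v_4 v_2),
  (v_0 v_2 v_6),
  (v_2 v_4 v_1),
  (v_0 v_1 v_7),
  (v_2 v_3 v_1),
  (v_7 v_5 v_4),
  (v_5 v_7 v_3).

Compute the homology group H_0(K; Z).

Order the vertices as v_0 < v_1 < v_2 < v_3 < v_4 < v_5 < v_6 < v_7. Listing each simplex with vertices in this order, K has dimension 2 with simplices:

  0-simplices (8): [v_0], [v_1], [v_2], [v_3], [v_4], [v_5], [v_6], [v_7]
  1-simplices (24): (24 of them)
  2-simplices (16): (16 of them)

so the chain groups are C_0 ≅ Z^8, C_1 ≅ Z^24, C_2 ≅ Z^16.

Boundary ∂_1: C_1 → C_0 is given by ∂[p,q] = [q] − [p]. For instance
  ∂[v_1,v_2] = [v_2] − [v_1].
This gives a 8×24 integer matrix of rank 7; reducing to Smith normal form yields diagonal entries (1,1,1,1,1,1,1).

Boundary ∂_2: C_2 → C_1 maps a triangle to the signed sum of its edges. For instance
  ∂[v_0,v_2,v_7] = [v_2,v_7] − [v_0,v_7] + [v_0,v_2],
  ∂[v_0,v_1,v_4] = [v_1,v_4] − [v_0,v_4] + [v_0,v_1].
The resulting 24×16 matrix has rank 15, and its Smith normal form has invariant factors (1,1,1,1,1,1,1,1,1,1,1,1,1,1,1).

Computing H_k = (kernel of ∂_k) / (image of ∂_{k+1}):

  H_0: rank C_0 − rank ∂_1 = 8 − 7 = 1, and the invariant factors of ∂_1 are all 1, so H_0 = Z.

H_0 = Z.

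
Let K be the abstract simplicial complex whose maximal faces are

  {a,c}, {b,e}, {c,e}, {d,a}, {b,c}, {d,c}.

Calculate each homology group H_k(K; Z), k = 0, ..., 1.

Order the vertices as a < b < c < d < e. Listing each simplex with vertices in this order, K has dimension 1 with simplices:

  0-simplices (5): a, b, c, d, e
  1-simplices (6): ac, ad, bc, be, cd, ce

Hence C_0 ≅ Z^5, C_1 ≅ Z^6.

The boundary map ∂_1: C_1 → C_0 maps an edge to its endpoints' difference, ∂[p,q] = q − p.
The resulting 5×6 matrix has rank 4, and its Smith normal form has invariant factors (1,1,1,1).

Reading off H_k = ker ∂_k / im ∂_{k+1}:

  H_0: rank C_0 − rank ∂_1 = 5 − 4 = 1, and the invariant factors of ∂_1 are all 1, so H_0 = Z.
  H_1: rank ker ∂_1 − rank ∂_2 = (6 − 4) − 0 = 2, and there is no ∂_2, so H_1 = Z^2.

H_0 = Z,  H_1 = Z^2.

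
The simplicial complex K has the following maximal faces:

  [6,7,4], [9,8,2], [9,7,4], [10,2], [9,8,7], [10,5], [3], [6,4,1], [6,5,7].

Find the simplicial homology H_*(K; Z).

H_0 ≅ Z^2,  H_1 ≅ Z,  H_2 = 0.

Order the vertices as 1 < 2 < 3 < 4 < 5 < 6 < 7 < 8 < 9 < 10. Listing each simplex with vertices in this order, K has dimension 2 with simplices:

  0-simplices (10): [1], [2], [3], [4], [5], [6], [7], [8], [9], [10]
  1-simplices (15): [1,4], [1,6], [2,8], [2,9], [2,10], [4,6], [4,7], [4,9], [5,6], [5,7], [5,10], [6,7], [7,8], [7,9], [8,9]
  2-simplices (6): [1,4,6], [2,8,9], [4,6,7], [4,7,9], [5,6,7], [7,8,9]

Hence C_0 ≅ Z^10, C_1 ≅ Z^15, C_2 ≅ Z^6.

∂_1: C_1 → C_0 is given by ∂[p,q] = [q] − [p]. For instance
  ∂[1,4] = [4] − [1].
This gives a 10×15 integer matrix of rank 8; reducing to Smith normal form yields diagonal entries (1,1,1,1,1,1,1,1).

Boundary ∂_2: C_2 → C_1 maps a triangle to the signed sum of its edges. For instance
  ∂[4,7,9] = [7,9] − [4,9] + [4,7],
  ∂[1,4,6] = [4,6] − [1,6] + [1,4].
As a 15×6 matrix over Z this has rank 6, with invariant factors (1,1,1,1,1,1).

From H_k ≅ ker(∂_k) / im(∂_{k+1}) we obtain:

  H_0: rank C_0 − rank ∂_1 = 10 − 8 = 2, and the invariant factors of ∂_1 are all 1, so H_0 ≅ Z^2.
  H_1: rank ker ∂_1 − rank ∂_2 = (15 − 8) − 6 = 1, and the invariant factors of ∂_2 are all 1, so H_1 ≅ Z.
  H_2: rank ker ∂_2 − rank ∂_3 = (6 − 6) − 0 = 0, and there is no ∂_3, so H_2 ≅ 0.

As a check, the Euler characteristic is 10 − 15 + 6 = 1, which agrees with 2 − 1 + 0 = 1.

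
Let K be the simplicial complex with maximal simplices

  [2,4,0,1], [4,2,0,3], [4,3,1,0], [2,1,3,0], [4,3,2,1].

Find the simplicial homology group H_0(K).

H_0 ≅ Z.

Take the total order 0 < 1 < 2 < 3 < 4 on the vertex set. Then K (dimension 3) consists of the simplices:

  0-simplices (5): [0], [1], [2], [3], [4]
  1-simplices (10): [0,1], [0,2], [0,3], [0,4], [1,2], [1,3], [1,4], [2,3], [2,4], [3,4]
  2-simplices (10): [0,1,2], [0,1,3], [0,1,4], [0,2,3], [0,2,4], [0,3,4], [1,2,3], [1,2,4], [1,3,4], [2,3,4]
  3-simplices (5): [0,1,2,3], [0,1,2,4], [0,1,3,4], [0,2,3,4], [1,2,3,4]

so the chain groups are C_0 ≅ Z^5, C_1 ≅ Z^10, C_2 ≅ Z^10, C_3 ≅ Z^5.

Boundary ∂_1: C_1 → C_0 is given by ∂[p,q] = [q] − [p]. For instance
  ∂[0,2] = [2] − [0].
The resulting 5×10 matrix has rank 4, and its Smith normal form has invariant factors (1,1,1,1).

Boundary ∂_2: C_2 → C_1 maps a triangle to the signed sum of its edges. For instance
  ∂[0,2,4] = [2,4] − [0,4] + [0,2],
  ∂[0,1,2] = [1,2] − [0,2] + [0,1].
As a 10×10 matrix over Z this has rank 6, with invariant factors (1,1,1,1,1,1).

The boundary map ∂_3: C_3 → C_2 sends each 3-simplex σ to the alternating sum Σ_i (−1)^i (σ with its i-th vertex removed). For instance
  ∂[1,2,3,4] = [2,3,4] − [1,3,4] + [1,2,4] − [1,2,3],
  ∂[0,1,3,4] = [1,3,4] − [0,3,4] + [0,1,4] − [0,1,3].
The 10×5 boundary matrix has rank 4 and Smith normal form diag(1,1,1,1).

From H_k ≅ ker(∂_k) / im(∂_{k+1}) we obtain:

  H_0: rank C_0 − rank ∂_1 = 5 − 4 = 1, and the invariant factors of ∂_1 are all 1, so H_0 ≅ Z.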